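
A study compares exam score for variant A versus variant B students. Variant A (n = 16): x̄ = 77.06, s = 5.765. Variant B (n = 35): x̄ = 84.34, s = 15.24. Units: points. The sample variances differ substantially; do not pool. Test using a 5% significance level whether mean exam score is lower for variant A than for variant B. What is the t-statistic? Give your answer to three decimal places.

-2.466

Let group 1 = variant A, group 2 = variant B. H0: μ_1 = μ_2; H1: μ_1 < μ_2 (Welch's two-sample t-test, left-tailed).
t = (x̄_1 − x̄_2)/√(s_1²/n_1 + s_2²/n_2) = (77.06 − 84.34)/√(5.765²/16 + 15.24²/35) = -2.466
Welch–Satterthwaite df ≈ 47.96
p-value = P(T ≤ -2.466) ≈ 0.009
Since p ≈ 0.009 < α = 0.05, reject H0; the evidence is statistically significant.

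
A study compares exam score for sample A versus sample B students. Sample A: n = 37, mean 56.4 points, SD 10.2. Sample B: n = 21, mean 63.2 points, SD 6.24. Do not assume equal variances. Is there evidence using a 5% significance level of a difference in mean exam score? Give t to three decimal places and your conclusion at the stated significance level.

Let group 1 = sample A, group 2 = sample B. H0: μ_1 = μ_2; H1: μ_1 ≠ μ_2 (Welch's two-sample t-test, two-sided).
t = (x̄_1 − x̄_2)/√(s_1²/n_1 + s_2²/n_2) = (56.4 − 63.2)/√(10.2²/37 + 6.24²/21) = -3.148
Welch–Satterthwaite df ≈ 55.61
Two-sided p-value ≈ 0.0026
Since p ≈ 0.0026 < α = 0.05, reject H0; the data support H1.

t = -3.148; reject H0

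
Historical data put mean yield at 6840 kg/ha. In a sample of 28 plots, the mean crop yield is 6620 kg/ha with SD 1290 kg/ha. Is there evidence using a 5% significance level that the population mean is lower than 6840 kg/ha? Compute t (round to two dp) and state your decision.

H0: μ = 6840; H1: μ < 6840 (one-sample t-test, left-tailed).
t = (x̄ − μ₀)/(s/√n) = (6620 − 6840)/(1290/√28) = -0.90
df = n − 1 = 27
p-value = P(T ≤ -0.90) ≈ 0.1874
Since p ≈ 0.1874 > α = 0.05, fail to reject H0; the evidence is not statistically significant.

t = -0.90; fail to reject H0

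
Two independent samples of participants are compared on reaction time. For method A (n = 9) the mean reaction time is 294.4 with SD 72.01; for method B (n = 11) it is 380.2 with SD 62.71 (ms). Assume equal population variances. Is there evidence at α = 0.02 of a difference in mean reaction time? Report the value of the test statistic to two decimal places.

Let group 1 = method A, group 2 = method B. H0: μ_1 = μ_2; H1: μ_1 ≠ μ_2 (two-sample pooled-variance t-test, two-sided).
s_p² = [(9−1)·72.01² + (11−1)·62.71²]/(9+11−2) = 4489.39
t = (294.4 − 380.2)/√[4489.39·(1/9 + 1/11)] = -2.85
df = n₁ + n₂ − 2 = 18
Two-sided p-value ≈ 0.0107
Since p ≈ 0.0107 < α = 0.02, reject H0; the evidence is statistically significant.

-2.85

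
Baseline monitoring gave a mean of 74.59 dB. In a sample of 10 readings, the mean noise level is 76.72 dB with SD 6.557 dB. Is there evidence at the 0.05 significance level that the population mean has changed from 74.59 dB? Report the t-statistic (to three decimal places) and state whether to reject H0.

H0: μ = 74.59; H1: μ ≠ 74.59 (one-sample t-test, two-sided).
t = (x̄ − μ₀)/(s/√n) = (76.72 − 74.59)/(6.557/√10) = 1.027
df = n − 1 = 9
Two-sided p-value ≈ 0.331
Since p ≈ 0.331 > α = 0.05, fail to reject H0; the data do not provide sufficient evidence against H0.

t = 1.027; fail to reject H0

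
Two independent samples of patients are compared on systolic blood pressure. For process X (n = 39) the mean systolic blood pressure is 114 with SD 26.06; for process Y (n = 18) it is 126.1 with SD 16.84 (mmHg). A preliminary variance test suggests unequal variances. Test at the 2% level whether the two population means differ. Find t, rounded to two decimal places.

-2.10

Let group 1 = process X, group 2 = process Y. H0: μ_1 = μ_2; H1: μ_1 ≠ μ_2 (Welch's two-sample t-test, two-sided).
t = (x̄_1 − x̄_2)/√(s_1²/n_1 + s_2²/n_2) = (114 − 126.1)/√(26.06²/39 + 16.84²/18) = -2.10
Welch–Satterthwaite df ≈ 48.72
Two-sided p-value ≈ 0.041
Since p ≈ 0.041 > α = 0.02, fail to reject H0; the data do not provide sufficient evidence against H0.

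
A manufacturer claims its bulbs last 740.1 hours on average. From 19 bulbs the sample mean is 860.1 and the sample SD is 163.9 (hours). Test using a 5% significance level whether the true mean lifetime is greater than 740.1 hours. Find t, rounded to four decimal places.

3.1914

H0: μ = 740.1; H1: μ > 740.1 (one-sample t-test, right-tailed).
t = (x̄ − μ₀)/(s/√n) = (860.1 − 740.1)/(163.9/√19) = 3.1914
df = n − 1 = 18
p-value = P(T ≥ 3.1914) ≈ 0.003
Since p ≈ 0.003 < α = 0.05, reject H0; the evidence is statistically significant.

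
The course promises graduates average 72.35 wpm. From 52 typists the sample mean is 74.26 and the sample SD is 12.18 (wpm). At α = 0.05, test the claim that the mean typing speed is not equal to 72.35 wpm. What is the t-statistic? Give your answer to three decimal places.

1.131

H0: μ = 72.35; H1: μ ≠ 72.35 (one-sample t-test, two-sided).
t = (x̄ − μ₀)/(s/√n) = (74.26 − 72.35)/(12.18/√52) = 1.131
df = n − 1 = 51
Two-sided p-value ≈ 0.2634
Since p ≈ 0.2634 > α = 0.05, fail to reject H0; the data do not provide sufficient evidence against H0.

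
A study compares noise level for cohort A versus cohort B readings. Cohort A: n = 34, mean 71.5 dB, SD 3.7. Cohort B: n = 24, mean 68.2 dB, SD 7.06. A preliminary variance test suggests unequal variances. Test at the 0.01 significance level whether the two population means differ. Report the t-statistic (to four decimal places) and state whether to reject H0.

Let group 1 = cohort A, group 2 = cohort B. H0: μ_1 = μ_2; H1: μ_1 ≠ μ_2 (Welch's two-sample t-test, two-sided).
t = (x̄_1 − x̄_2)/√(s_1²/n_1 + s_2²/n_2) = (71.5 − 68.2)/√(3.7²/34 + 7.06²/24) = 2.0957
Welch–Satterthwaite df ≈ 31.95
Two-sided p-value ≈ 0.0441
Since p ≈ 0.0441 > α = 0.01, fail to reject H0; the data do not provide sufficient evidence against H0.

t = 2.0957; fail to reject H0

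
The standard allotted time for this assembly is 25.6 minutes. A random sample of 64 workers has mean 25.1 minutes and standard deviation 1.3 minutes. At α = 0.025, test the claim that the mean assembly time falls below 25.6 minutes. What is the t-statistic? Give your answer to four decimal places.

H0: μ = 25.6; H1: μ < 25.6 (one-sample t-test, left-tailed).
t = (x̄ − μ₀)/(s/√n) = (25.1 − 25.6)/(1.3/√64) = -3.0769
df = n − 1 = 63
p-value = P(T ≤ -3.0769) ≈ 0.002
Since p ≈ 0.002 < α = 0.025, reject H0; the evidence is statistically significant.

-3.0769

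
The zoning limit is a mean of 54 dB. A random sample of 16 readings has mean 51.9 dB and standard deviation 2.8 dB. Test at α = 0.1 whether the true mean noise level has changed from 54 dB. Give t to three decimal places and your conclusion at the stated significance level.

t = -3.000; reject H0

H0: μ = 54; H1: μ ≠ 54 (one-sample t-test, two-sided).
t = (x̄ − μ₀)/(s/√n) = (51.9 − 54)/(2.8/√16) = -3.000
df = n − 1 = 15
Two-sided p-value ≈ 0.009
Since p ≈ 0.009 < α = 0.1, reject H0; the evidence is statistically significant.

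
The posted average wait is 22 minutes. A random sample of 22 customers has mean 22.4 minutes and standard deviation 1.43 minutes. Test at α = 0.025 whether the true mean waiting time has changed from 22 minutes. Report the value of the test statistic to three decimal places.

1.312

H0: μ = 22; H1: μ ≠ 22 (one-sample t-test, two-sided).
t = (x̄ − μ₀)/(s/√n) = (22.4 − 22)/(1.43/√22) = 1.312
df = n − 1 = 21
Two-sided p-value ≈ 0.2037
Since p ≈ 0.2037 > α = 0.025, fail to reject H0; the data do not provide sufficient evidence against H0.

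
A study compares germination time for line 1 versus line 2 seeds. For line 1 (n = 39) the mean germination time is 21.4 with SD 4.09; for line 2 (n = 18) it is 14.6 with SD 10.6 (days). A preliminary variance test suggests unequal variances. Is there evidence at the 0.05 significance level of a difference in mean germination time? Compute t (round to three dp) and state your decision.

Let group 1 = line 1, group 2 = line 2. H0: μ_1 = μ_2; H1: μ_1 ≠ μ_2 (Welch's two-sample t-test, two-sided).
t = (x̄_1 − x̄_2)/√(s_1²/n_1 + s_2²/n_2) = (21.4 − 14.6)/√(4.09²/39 + 10.6²/18) = 2.633
Welch–Satterthwaite df ≈ 19.38
Two-sided p-value ≈ 0.0162
Since p ≈ 0.0162 < α = 0.05, reject H0; the data support H1.

t = 2.633; reject H0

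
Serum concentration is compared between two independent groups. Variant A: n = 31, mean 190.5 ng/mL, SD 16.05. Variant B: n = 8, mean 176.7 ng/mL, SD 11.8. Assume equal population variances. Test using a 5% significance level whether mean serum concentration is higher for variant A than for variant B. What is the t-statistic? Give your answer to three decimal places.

2.269

Let group 1 = variant A, group 2 = variant B. H0: μ_1 = μ_2; H1: μ_1 > μ_2 (two-sample pooled-variance t-test, right-tailed).
s_p² = [(31−1)·16.05² + (8−1)·11.8²]/(31+8−2) = 235.21
t = (190.5 − 176.7)/√[235.21·(1/31 + 1/8)] = 2.269
df = n₁ + n₂ − 2 = 37
p-value = P(T ≥ 2.269) ≈ 0.015
Since p ≈ 0.015 < α = 0.05, reject H0; the data support H1.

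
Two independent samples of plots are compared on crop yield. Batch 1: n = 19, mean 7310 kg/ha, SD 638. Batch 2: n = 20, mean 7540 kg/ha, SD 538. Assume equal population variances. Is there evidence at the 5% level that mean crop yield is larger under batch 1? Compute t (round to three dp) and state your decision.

Let group 1 = batch 1, group 2 = batch 2. H0: μ_1 = μ_2; H1: μ_1 > μ_2 (two-sample pooled-variance t-test, right-tailed).
s_p² = [(19−1)·638² + (20−1)·538²]/(19+20−2) = 346655
t = (7310 − 7540)/√[346655·(1/19 + 1/20)] = -1.219
df = n₁ + n₂ − 2 = 37
p-value = P(T ≥ -1.219) ≈ 0.885
Since p ≈ 0.885 > α = 0.05, fail to reject H0; the data do not provide sufficient evidence against H0.

t = -1.219; fail to reject H0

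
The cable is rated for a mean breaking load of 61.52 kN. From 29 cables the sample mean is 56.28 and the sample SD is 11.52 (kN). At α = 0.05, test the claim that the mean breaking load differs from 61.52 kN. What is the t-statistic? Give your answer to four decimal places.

H0: μ = 61.52; H1: μ ≠ 61.52 (one-sample t-test, two-sided).
t = (x̄ − μ₀)/(s/√n) = (56.28 − 61.52)/(11.52/√29) = -2.4495
df = n − 1 = 28
Two-sided p-value ≈ 0.0208
Since p ≈ 0.0208 < α = 0.05, reject H0; the evidence is statistically significant.

-2.4495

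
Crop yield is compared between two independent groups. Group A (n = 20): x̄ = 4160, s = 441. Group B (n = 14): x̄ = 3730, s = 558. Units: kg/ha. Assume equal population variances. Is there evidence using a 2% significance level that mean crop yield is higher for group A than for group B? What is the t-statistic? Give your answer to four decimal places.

Let group 1 = group A, group 2 = group B. H0: μ_1 = μ_2; H1: μ_1 > μ_2 (two-sample pooled-variance t-test, right-tailed).
s_p² = [(20−1)·441² + (14−1)·558²]/(20+14−2) = 241965
t = (4160 − 3730)/√[241965·(1/20 + 1/14)] = 2.5086
df = n₁ + n₂ − 2 = 32
p-value = P(T ≥ 2.5086) ≈ 0.0087
Since p ≈ 0.0087 < α = 0.02, reject H0; the evidence is statistically significant.

2.5086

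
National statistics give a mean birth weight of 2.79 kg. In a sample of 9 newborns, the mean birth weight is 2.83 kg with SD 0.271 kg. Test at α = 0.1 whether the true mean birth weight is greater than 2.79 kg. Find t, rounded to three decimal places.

H0: μ = 2.79; H1: μ > 2.79 (one-sample t-test, right-tailed).
t = (x̄ − μ₀)/(s/√n) = (2.83 − 2.79)/(0.271/√9) = 0.443
df = n − 1 = 8
p-value = P(T ≥ 0.443) ≈ 0.3348
Since p ≈ 0.3348 > α = 0.1, fail to reject H0; the data do not provide sufficient evidence against H0.

0.443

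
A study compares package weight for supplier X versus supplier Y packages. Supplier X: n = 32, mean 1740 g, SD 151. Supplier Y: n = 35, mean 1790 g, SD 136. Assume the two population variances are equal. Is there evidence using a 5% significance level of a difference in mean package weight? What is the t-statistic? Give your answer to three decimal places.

Let group 1 = supplier X, group 2 = supplier Y. H0: μ_1 = μ_2; H1: μ_1 ≠ μ_2 (two-sample pooled-variance t-test, two-sided).
s_p² = [(32−1)·151² + (35−1)·136²]/(32+35−2) = 20549.2
t = (1740 − 1790)/√[20549.2·(1/32 + 1/35)] = -1.426
df = n₁ + n₂ − 2 = 65
Two-sided p-value ≈ 0.159
Since p ≈ 0.159 > α = 0.05, fail to reject H0; the data do not provide sufficient evidence against H0.

-1.426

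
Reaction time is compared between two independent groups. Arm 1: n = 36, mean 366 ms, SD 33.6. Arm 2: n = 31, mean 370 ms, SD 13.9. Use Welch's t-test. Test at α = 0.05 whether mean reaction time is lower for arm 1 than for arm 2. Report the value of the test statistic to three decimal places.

-0.652

Let group 1 = arm 1, group 2 = arm 2. H0: μ_1 = μ_2; H1: μ_1 < μ_2 (Welch's two-sample t-test, left-tailed).
t = (x̄_1 − x̄_2)/√(s_1²/n_1 + s_2²/n_2) = (366 − 370)/√(33.6²/36 + 13.9²/31) = -0.652
Welch–Satterthwaite df ≈ 48.08
p-value = P(T ≤ -0.652) ≈ 0.259
Since p ≈ 0.259 > α = 0.05, fail to reject H0; the evidence is not statistically significant.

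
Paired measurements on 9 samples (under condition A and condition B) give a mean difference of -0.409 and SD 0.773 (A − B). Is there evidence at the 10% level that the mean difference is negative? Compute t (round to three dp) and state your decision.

H0: μ_d = 0; H1: μ_d < 0 (paired t-test on the differences, left-tailed).
t = d̄/(s_d/√n) = -0.409/(0.773/√9) = -1.587
df = n − 1 = 8
p-value = P(T ≤ -1.587) ≈ 0.0756
Since p ≈ 0.0756 < α = 0.1, reject H0; the evidence is statistically significant.

t = -1.587; reject H0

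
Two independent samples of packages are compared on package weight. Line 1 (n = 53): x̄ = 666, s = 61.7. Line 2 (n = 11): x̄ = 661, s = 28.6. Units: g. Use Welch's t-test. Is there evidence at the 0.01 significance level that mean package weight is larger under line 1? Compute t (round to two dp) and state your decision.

Let group 1 = line 1, group 2 = line 2. H0: μ_1 = μ_2; H1: μ_1 > μ_2 (Welch's two-sample t-test, right-tailed).
t = (x̄_1 − x̄_2)/√(s_1²/n_1 + s_2²/n_2) = (666 − 661)/√(61.7²/53 + 28.6²/11) = 0.41
Welch–Satterthwaite df ≈ 32.77
p-value = P(T ≥ 0.41) ≈ 0.3410
Since p ≈ 0.3410 > α = 0.01, fail to reject H0; the evidence is not statistically significant.

t = 0.41; fail to reject H0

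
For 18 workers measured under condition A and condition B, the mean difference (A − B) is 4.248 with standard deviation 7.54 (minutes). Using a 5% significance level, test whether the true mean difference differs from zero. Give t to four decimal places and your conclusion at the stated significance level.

H0: μ_d = 0; H1: μ_d ≠ 0 (paired t-test on the differences, two-sided).
t = d̄/(s_d/√n) = 4.248/(7.54/√18) = 2.3903
df = n − 1 = 17
Two-sided p-value ≈ 0.029
Since p ≈ 0.029 < α = 0.05, reject H0; the evidence is statistically significant.

t = 2.3903; reject H0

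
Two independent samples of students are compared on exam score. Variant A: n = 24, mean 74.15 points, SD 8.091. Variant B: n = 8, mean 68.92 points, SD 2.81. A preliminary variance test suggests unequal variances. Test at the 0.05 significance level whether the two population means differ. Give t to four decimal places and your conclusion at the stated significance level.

t = 2.7136; reject H0

Let group 1 = variant A, group 2 = variant B. H0: μ_1 = μ_2; H1: μ_1 ≠ μ_2 (Welch's two-sample t-test, two-sided).
t = (x̄_1 − x̄_2)/√(s_1²/n_1 + s_2²/n_2) = (74.15 − 68.92)/√(8.091²/24 + 2.81²/8) = 2.7136
Welch–Satterthwaite df ≈ 29.83
Two-sided p-value ≈ 0.0109
Since p ≈ 0.0109 < α = 0.05, reject H0; the evidence is statistically significant.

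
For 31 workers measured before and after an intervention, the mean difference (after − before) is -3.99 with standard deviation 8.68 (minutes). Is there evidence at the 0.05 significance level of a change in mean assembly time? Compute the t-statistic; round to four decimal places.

-2.5594

H0: μ_d = 0; H1: μ_d ≠ 0 (paired t-test on the differences, two-sided).
t = d̄/(s_d/√n) = -3.99/(8.68/√31) = -2.5594
df = n − 1 = 30
Two-sided p-value ≈ 0.016
Since p ≈ 0.016 < α = 0.05, reject H0; the evidence is statistically significant.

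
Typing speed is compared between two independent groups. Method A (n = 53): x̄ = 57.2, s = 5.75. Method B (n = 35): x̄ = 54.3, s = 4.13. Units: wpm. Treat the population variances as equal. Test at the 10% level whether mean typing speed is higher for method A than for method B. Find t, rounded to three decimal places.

2.575

Let group 1 = method A, group 2 = method B. H0: μ_1 = μ_2; H1: μ_1 > μ_2 (two-sample pooled-variance t-test, right-tailed).
s_p² = [(53−1)·5.75² + (35−1)·4.13²]/(53+35−2) = 26.7347
t = (57.2 − 54.3)/√[26.7347·(1/53 + 1/35)] = 2.575
df = n₁ + n₂ − 2 = 86
p-value = P(T ≥ 2.575) ≈ 0.006
Since p ≈ 0.006 < α = 0.1, reject H0; the evidence is statistically significant.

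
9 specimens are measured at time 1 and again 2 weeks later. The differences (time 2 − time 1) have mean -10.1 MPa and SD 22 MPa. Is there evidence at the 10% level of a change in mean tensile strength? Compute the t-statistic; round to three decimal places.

H0: μ_d = 0; H1: μ_d ≠ 0 (paired t-test on the differences, two-sided).
t = d̄/(s_d/√n) = -10.1/(22/√9) = -1.377
df = n − 1 = 8
Two-sided p-value ≈ 0.2057
Since p ≈ 0.2057 > α = 0.1, fail to reject H0; the evidence is not statistically significant.

-1.377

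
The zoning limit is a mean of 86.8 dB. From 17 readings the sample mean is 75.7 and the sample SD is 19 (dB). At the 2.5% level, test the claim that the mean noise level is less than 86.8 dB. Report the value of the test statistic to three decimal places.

H0: μ = 86.8; H1: μ < 86.8 (one-sample t-test, left-tailed).
t = (x̄ − μ₀)/(s/√n) = (75.7 − 86.8)/(19/√17) = -2.409
df = n − 1 = 16
p-value = P(T ≤ -2.409) ≈ 0.014
Since p ≈ 0.014 < α = 0.025, reject H0; the data support H1.

-2.409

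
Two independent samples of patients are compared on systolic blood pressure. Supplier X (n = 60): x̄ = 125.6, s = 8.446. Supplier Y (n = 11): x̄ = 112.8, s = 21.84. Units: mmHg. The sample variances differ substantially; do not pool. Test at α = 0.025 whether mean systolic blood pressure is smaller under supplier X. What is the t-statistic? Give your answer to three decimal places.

Let group 1 = supplier X, group 2 = supplier Y. H0: μ_1 = μ_2; H1: μ_1 < μ_2 (Welch's two-sample t-test, left-tailed).
t = (x̄_1 − x̄_2)/√(s_1²/n_1 + s_2²/n_2) = (125.6 − 112.8)/√(8.446²/60 + 21.84²/11) = 1.918
Welch–Satterthwaite df ≈ 10.55
p-value = P(T ≤ 1.918) ≈ 0.9587
Since p ≈ 0.9587 > α = 0.025, fail to reject H0; the data do not provide sufficient evidence against H0.

1.918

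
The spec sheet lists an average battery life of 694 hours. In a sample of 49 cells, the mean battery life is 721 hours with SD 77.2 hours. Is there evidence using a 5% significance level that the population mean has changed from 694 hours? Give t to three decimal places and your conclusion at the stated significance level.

H0: μ = 694; H1: μ ≠ 694 (one-sample t-test, two-sided).
t = (x̄ − μ₀)/(s/√n) = (721 − 694)/(77.2/√49) = 2.448
df = n − 1 = 48
Two-sided p-value ≈ 0.018
Since p ≈ 0.018 < α = 0.05, reject H0; the data support H1.

t = 2.448; reject H0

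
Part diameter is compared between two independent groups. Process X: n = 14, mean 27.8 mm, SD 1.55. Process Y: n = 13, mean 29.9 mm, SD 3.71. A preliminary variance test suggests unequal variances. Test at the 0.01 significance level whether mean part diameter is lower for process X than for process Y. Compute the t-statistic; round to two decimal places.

Let group 1 = process X, group 2 = process Y. H0: μ_1 = μ_2; H1: μ_1 < μ_2 (Welch's two-sample t-test, left-tailed).
t = (x̄_1 − x̄_2)/√(s_1²/n_1 + s_2²/n_2) = (27.8 − 29.9)/√(1.55²/14 + 3.71²/13) = -1.89
Welch–Satterthwaite df ≈ 15.82
p-value = P(T ≤ -1.89) ≈ 0.0384
Since p ≈ 0.0384 > α = 0.01, fail to reject H0; the evidence is not statistically significant.

-1.89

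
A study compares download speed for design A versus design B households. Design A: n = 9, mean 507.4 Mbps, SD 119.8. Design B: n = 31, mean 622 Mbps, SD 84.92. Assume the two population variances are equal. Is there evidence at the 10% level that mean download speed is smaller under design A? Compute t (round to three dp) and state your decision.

t = -3.242; reject H0

Let group 1 = design A, group 2 = design B. H0: μ_1 = μ_2; H1: μ_1 < μ_2 (two-sample pooled-variance t-test, left-tailed).
s_p² = [(9−1)·119.8² + (31−1)·84.92²]/(9+31−2) = 8714.7
t = (507.4 − 622)/√[8714.7·(1/9 + 1/31)] = -3.242
df = n₁ + n₂ − 2 = 38
p-value = P(T ≤ -3.242) ≈ 0.0012
Since p ≈ 0.0012 < α = 0.1, reject H0; the evidence is statistically significant.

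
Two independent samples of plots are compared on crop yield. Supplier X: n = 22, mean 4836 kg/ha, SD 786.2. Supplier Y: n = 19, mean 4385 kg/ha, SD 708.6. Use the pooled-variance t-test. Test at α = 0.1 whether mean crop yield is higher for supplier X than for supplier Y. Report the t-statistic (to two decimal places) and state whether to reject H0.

t = 1.92; reject H0

Let group 1 = supplier X, group 2 = supplier Y. H0: μ_1 = μ_2; H1: μ_1 > μ_2 (two-sample pooled-variance t-test, right-tailed).
s_p² = [(22−1)·786.2² + (19−1)·708.6²]/(22+19−2) = 564574
t = (4836 − 4385)/√[564574·(1/22 + 1/19)] = 1.92
df = n₁ + n₂ − 2 = 39
p-value = P(T ≥ 1.92) ≈ 0.0313
Since p ≈ 0.0313 < α = 0.1, reject H0; the data support H1.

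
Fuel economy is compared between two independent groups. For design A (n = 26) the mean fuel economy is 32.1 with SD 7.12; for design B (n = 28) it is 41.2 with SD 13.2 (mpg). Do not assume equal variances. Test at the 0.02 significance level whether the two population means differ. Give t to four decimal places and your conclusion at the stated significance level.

t = -3.1832; reject H0

Let group 1 = design A, group 2 = design B. H0: μ_1 = μ_2; H1: μ_1 ≠ μ_2 (Welch's two-sample t-test, two-sided).
t = (x̄_1 − x̄_2)/√(s_1²/n_1 + s_2²/n_2) = (32.1 − 41.2)/√(7.12²/26 + 13.2²/28) = -3.1832
Welch–Satterthwaite df ≈ 42.11
Two-sided p-value ≈ 0.003
Since p ≈ 0.003 < α = 0.02, reject H0; the evidence is statistically significant.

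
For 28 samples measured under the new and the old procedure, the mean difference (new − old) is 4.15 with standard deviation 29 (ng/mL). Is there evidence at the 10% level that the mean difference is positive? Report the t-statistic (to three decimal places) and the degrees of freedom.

H0: μ_d = 0; H1: μ_d > 0 (paired t-test on the differences, right-tailed).
t = d̄/(s_d/√n) = 4.15/(29/√28) = 0.757
df = n − 1 = 27
p-value = P(T ≥ 0.757) ≈ 0.228
Since p ≈ 0.228 > α = 0.1, fail to reject H0; the evidence is not statistically significant.

t = 0.757, df = 27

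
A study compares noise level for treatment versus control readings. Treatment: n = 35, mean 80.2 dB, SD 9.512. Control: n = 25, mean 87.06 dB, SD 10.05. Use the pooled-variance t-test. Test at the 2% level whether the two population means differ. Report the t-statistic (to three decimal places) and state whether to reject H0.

Let group 1 = treatment, group 2 = control. H0: μ_1 = μ_2; H1: μ_1 ≠ μ_2 (two-sample pooled-variance t-test, two-sided).
s_p² = [(35−1)·9.512² + (25−1)·10.05²]/(35+25−2) = 94.833
t = (80.2 − 87.06)/√[94.833·(1/35 + 1/25)] = -2.690
df = n₁ + n₂ − 2 = 58
Two-sided p-value ≈ 0.009
Since p ≈ 0.009 < α = 0.02, reject H0; the evidence is statistically significant.

t = -2.690; reject H0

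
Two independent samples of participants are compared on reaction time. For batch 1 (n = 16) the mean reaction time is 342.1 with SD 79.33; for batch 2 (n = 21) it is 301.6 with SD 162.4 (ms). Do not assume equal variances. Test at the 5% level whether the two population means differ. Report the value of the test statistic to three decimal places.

0.997

Let group 1 = batch 1, group 2 = batch 2. H0: μ_1 = μ_2; H1: μ_1 ≠ μ_2 (Welch's two-sample t-test, two-sided).
t = (x̄_1 − x̄_2)/√(s_1²/n_1 + s_2²/n_2) = (342.1 − 301.6)/√(79.33²/16 + 162.4²/21) = 0.997
Welch–Satterthwaite df ≈ 30.50
Two-sided p-value ≈ 0.326
Since p ≈ 0.326 > α = 0.05, fail to reject H0; the evidence is not statistically significant.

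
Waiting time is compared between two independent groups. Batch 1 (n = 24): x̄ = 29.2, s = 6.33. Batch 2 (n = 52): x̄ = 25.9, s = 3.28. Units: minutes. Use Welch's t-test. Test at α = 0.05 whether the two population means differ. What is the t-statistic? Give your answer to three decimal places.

Let group 1 = batch 1, group 2 = batch 2. H0: μ_1 = μ_2; H1: μ_1 ≠ μ_2 (Welch's two-sample t-test, two-sided).
t = (x̄_1 − x̄_2)/√(s_1²/n_1 + s_2²/n_2) = (29.2 − 25.9)/√(6.33²/24 + 3.28²/52) = 2.409
Welch–Satterthwaite df ≈ 28.85
Two-sided p-value ≈ 0.023
Since p ≈ 0.023 < α = 0.05, reject H0; the evidence is statistically significant.

2.409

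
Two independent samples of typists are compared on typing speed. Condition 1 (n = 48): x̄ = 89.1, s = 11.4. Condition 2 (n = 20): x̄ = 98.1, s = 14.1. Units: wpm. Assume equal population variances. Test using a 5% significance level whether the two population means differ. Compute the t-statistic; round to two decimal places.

-2.76

Let group 1 = condition 1, group 2 = condition 2. H0: μ_1 = μ_2; H1: μ_1 ≠ μ_2 (two-sample pooled-variance t-test, two-sided).
s_p² = [(48−1)·11.4² + (20−1)·14.1²]/(48+20−2) = 149.78
t = (89.1 − 98.1)/√[149.78·(1/48 + 1/20)] = -2.76
df = n₁ + n₂ − 2 = 66
Two-sided p-value ≈ 0.007
Since p ≈ 0.007 < α = 0.05, reject H0; the data support H1.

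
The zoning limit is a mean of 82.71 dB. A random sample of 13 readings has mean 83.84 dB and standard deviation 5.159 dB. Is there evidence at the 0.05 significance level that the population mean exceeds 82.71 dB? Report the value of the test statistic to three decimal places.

H0: μ = 82.71; H1: μ > 82.71 (one-sample t-test, right-tailed).
t = (x̄ − μ₀)/(s/√n) = (83.84 − 82.71)/(5.159/√13) = 0.790
df = n − 1 = 12
p-value = P(T ≥ 0.790) ≈ 0.2225
Since p ≈ 0.2225 > α = 0.05, fail to reject H0; the evidence is not statistically significant.

0.790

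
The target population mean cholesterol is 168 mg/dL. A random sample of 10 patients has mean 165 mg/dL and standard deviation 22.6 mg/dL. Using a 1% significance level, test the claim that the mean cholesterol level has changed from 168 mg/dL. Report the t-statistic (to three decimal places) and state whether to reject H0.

H0: μ = 168; H1: μ ≠ 168 (one-sample t-test, two-sided).
t = (x̄ − μ₀)/(s/√n) = (165 − 168)/(22.6/√10) = -0.420
df = n − 1 = 9
Two-sided p-value ≈ 0.684
Since p ≈ 0.684 > α = 0.01, fail to reject H0; the data do not provide sufficient evidence against H0.

t = -0.420; fail to reject H0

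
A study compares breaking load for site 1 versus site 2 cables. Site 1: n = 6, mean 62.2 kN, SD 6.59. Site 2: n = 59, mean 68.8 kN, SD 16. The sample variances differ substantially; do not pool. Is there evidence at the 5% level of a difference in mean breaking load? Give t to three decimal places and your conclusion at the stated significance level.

t = -1.940; fail to reject H0

Let group 1 = site 1, group 2 = site 2. H0: μ_1 = μ_2; H1: μ_1 ≠ μ_2 (Welch's two-sample t-test, two-sided).
t = (x̄_1 − x̄_2)/√(s_1²/n_1 + s_2²/n_2) = (62.2 − 68.8)/√(6.59²/6 + 16²/59) = -1.940
Welch–Satterthwaite df ≈ 12.41
Two-sided p-value ≈ 0.075
Since p ≈ 0.075 > α = 0.05, fail to reject H0; the data do not provide sufficient evidence against H0.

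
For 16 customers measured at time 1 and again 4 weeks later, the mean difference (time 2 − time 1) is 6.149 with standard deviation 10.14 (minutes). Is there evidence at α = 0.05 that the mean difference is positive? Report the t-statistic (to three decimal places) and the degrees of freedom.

t = 2.426, df = 15

H0: μ_d = 0; H1: μ_d > 0 (paired t-test on the differences, right-tailed).
t = d̄/(s_d/√n) = 6.149/(10.14/√16) = 2.426
df = n − 1 = 15
p-value = P(T ≥ 2.426) ≈ 0.014
Since p ≈ 0.014 < α = 0.05, reject H0; the evidence is statistically significant.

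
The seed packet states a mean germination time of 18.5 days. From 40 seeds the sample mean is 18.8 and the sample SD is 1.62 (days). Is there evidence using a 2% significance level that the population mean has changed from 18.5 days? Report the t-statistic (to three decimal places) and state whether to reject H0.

H0: μ = 18.5; H1: μ ≠ 18.5 (one-sample t-test, two-sided).
t = (x̄ − μ₀)/(s/√n) = (18.8 − 18.5)/(1.62/√40) = 1.171
df = n − 1 = 39
Two-sided p-value ≈ 0.249
Since p ≈ 0.249 > α = 0.02, fail to reject H0; the evidence is not statistically significant.

t = 1.171; fail to reject H0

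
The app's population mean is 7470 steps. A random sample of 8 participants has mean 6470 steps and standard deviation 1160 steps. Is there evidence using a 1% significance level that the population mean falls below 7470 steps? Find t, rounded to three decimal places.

-2.438

H0: μ = 7470; H1: μ < 7470 (one-sample t-test, left-tailed).
t = (x̄ − μ₀)/(s/√n) = (6470 − 7470)/(1160/√8) = -2.438
df = n − 1 = 7
p-value = P(T ≤ -2.438) ≈ 0.022
Since p ≈ 0.022 > α = 0.01, fail to reject H0; the data do not provide sufficient evidence against H0.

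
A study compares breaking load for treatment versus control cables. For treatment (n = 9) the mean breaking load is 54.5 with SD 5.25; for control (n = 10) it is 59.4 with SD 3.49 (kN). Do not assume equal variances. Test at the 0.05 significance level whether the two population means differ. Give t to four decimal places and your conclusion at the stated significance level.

t = -2.3684; reject H0

Let group 1 = treatment, group 2 = control. H0: μ_1 = μ_2; H1: μ_1 ≠ μ_2 (Welch's two-sample t-test, two-sided).
t = (x̄_1 − x̄_2)/√(s_1²/n_1 + s_2²/n_2) = (54.5 − 59.4)/√(5.25²/9 + 3.49²/10) = -2.3684
Welch–Satterthwaite df ≈ 13.70
Two-sided p-value ≈ 0.033
Since p ≈ 0.033 < α = 0.05, reject H0; the data support H1.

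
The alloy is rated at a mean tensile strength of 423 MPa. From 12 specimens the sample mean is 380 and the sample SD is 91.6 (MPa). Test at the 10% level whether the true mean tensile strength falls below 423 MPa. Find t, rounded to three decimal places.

H0: μ = 423; H1: μ < 423 (one-sample t-test, left-tailed).
t = (x̄ − μ₀)/(s/√n) = (380 − 423)/(91.6/√12) = -1.626
df = n − 1 = 11
p-value = P(T ≤ -1.626) ≈ 0.0661
Since p ≈ 0.0661 < α = 0.1, reject H0; the data support H1.

-1.626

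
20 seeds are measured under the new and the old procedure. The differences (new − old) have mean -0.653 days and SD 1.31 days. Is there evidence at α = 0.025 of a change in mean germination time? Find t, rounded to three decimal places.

H0: μ_d = 0; H1: μ_d ≠ 0 (paired t-test on the differences, two-sided).
t = d̄/(s_d/√n) = -0.653/(1.31/√20) = -2.229
df = n − 1 = 19
Two-sided p-value ≈ 0.0381
Since p ≈ 0.0381 > α = 0.025, fail to reject H0; the evidence is not statistically significant.

-2.229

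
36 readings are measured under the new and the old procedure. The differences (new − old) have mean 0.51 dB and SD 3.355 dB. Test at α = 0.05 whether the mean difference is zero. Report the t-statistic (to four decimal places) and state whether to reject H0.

t = 0.9121; fail to reject H0

H0: μ_d = 0; H1: μ_d ≠ 0 (paired t-test on the differences, two-sided).
t = d̄/(s_d/√n) = 0.51/(3.355/√36) = 0.9121
df = n − 1 = 35
Two-sided p-value ≈ 0.368
Since p ≈ 0.368 > α = 0.05, fail to reject H0; the evidence is not statistically significant.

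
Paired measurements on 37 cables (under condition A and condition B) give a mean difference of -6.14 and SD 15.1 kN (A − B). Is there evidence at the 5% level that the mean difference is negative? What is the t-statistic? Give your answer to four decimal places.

-2.4734

H0: μ_d = 0; H1: μ_d < 0 (paired t-test on the differences, left-tailed).
t = d̄/(s_d/√n) = -6.14/(15.1/√37) = -2.4734
df = n − 1 = 36
p-value = P(T ≤ -2.4734) ≈ 0.009
Since p ≈ 0.009 < α = 0.05, reject H0; the evidence is statistically significant.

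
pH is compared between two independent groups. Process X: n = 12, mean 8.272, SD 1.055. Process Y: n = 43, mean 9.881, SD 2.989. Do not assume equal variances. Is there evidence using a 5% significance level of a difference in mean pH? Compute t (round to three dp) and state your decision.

t = -2.935; reject H0

Let group 1 = process X, group 2 = process Y. H0: μ_1 = μ_2; H1: μ_1 ≠ μ_2 (Welch's two-sample t-test, two-sided).
t = (x̄_1 − x̄_2)/√(s_1²/n_1 + s_2²/n_2) = (8.272 − 9.881)/√(1.055²/12 + 2.989²/43) = -2.935
Welch–Satterthwaite df ≈ 49.90
Two-sided p-value ≈ 0.005
Since p ≈ 0.005 < α = 0.05, reject H0; the evidence is statistically significant.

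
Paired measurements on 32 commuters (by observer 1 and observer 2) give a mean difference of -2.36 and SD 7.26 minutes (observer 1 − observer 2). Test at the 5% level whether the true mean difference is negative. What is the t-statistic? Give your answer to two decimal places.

H0: μ_d = 0; H1: μ_d < 0 (paired t-test on the differences, left-tailed).
t = d̄/(s_d/√n) = -2.36/(7.26/√32) = -1.84
df = n − 1 = 31
p-value = P(T ≤ -1.84) ≈ 0.0378
Since p ≈ 0.0378 < α = 0.05, reject H0; the data support H1.

-1.84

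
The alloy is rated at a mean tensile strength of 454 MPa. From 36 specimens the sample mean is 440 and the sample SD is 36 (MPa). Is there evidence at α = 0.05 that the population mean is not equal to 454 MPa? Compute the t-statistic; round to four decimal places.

H0: μ = 454; H1: μ ≠ 454 (one-sample t-test, two-sided).
t = (x̄ − μ₀)/(s/√n) = (440 − 454)/(36/√36) = -2.3333
df = n − 1 = 35
Two-sided p-value ≈ 0.0255
Since p ≈ 0.0255 < α = 0.05, reject H0; the data support H1.

-2.3333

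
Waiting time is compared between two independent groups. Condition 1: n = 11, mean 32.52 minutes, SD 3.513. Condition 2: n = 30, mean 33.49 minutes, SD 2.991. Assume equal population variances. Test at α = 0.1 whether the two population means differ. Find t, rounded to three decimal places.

Let group 1 = condition 1, group 2 = condition 2. H0: μ_1 = μ_2; H1: μ_1 ≠ μ_2 (two-sample pooled-variance t-test, two-sided).
s_p² = [(11−1)·3.513² + (30−1)·2.991²]/(11+30−2) = 9.81662
t = (32.52 − 33.49)/√[9.81662·(1/11 + 1/30)] = -0.878
df = n₁ + n₂ − 2 = 39
Two-sided p-value ≈ 0.3851
Since p ≈ 0.3851 > α = 0.1, fail to reject H0; the evidence is not statistically significant.

-0.878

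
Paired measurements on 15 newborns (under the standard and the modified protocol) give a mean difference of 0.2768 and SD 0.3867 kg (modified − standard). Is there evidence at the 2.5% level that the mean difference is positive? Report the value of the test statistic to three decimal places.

H0: μ_d = 0; H1: μ_d > 0 (paired t-test on the differences, right-tailed).
t = d̄/(s_d/√n) = 0.2768/(0.3867/√15) = 2.772
df = n − 1 = 14
p-value = P(T ≥ 2.772) ≈ 0.007
Since p ≈ 0.007 < α = 0.025, reject H0; the data support H1.

2.772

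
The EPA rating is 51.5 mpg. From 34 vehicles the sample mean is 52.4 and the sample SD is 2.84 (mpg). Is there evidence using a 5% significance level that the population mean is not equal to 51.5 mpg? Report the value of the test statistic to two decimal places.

H0: μ = 51.5; H1: μ ≠ 51.5 (one-sample t-test, two-sided).
t = (x̄ − μ₀)/(s/√n) = (52.4 − 51.5)/(2.84/√34) = 1.85
df = n − 1 = 33
Two-sided p-value ≈ 0.074
Since p ≈ 0.074 > α = 0.05, fail to reject H0; the data do not provide sufficient evidence against H0.

1.85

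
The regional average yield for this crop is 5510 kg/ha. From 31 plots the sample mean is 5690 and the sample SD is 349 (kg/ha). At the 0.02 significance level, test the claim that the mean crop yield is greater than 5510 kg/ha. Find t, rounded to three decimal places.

H0: μ = 5510; H1: μ > 5510 (one-sample t-test, right-tailed).
t = (x̄ − μ₀)/(s/√n) = (5690 − 5510)/(349/√31) = 2.872
df = n − 1 = 30
p-value = P(T ≥ 2.872) ≈ 0.004
Since p ≈ 0.004 < α = 0.02, reject H0; the data support H1.

2.872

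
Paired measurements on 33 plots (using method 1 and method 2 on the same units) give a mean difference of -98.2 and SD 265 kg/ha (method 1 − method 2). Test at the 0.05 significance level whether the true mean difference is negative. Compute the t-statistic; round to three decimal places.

H0: μ_d = 0; H1: μ_d < 0 (paired t-test on the differences, left-tailed).
t = d̄/(s_d/√n) = -98.2/(265/√33) = -2.129
df = n − 1 = 32
p-value = P(T ≤ -2.129) ≈ 0.021
Since p ≈ 0.021 < α = 0.05, reject H0; the evidence is statistically significant.

-2.129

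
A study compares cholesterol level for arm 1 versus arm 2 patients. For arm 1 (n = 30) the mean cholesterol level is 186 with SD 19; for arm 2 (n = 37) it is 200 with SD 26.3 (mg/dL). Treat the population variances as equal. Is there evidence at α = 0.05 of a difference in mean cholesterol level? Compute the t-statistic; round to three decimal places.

Let group 1 = arm 1, group 2 = arm 2. H0: μ_1 = μ_2; H1: μ_1 ≠ μ_2 (two-sample pooled-variance t-test, two-sided).
s_p² = [(30−1)·19² + (37−1)·26.3²]/(30+37−2) = 544.151
t = (186 − 200)/√[544.151·(1/30 + 1/37)] = -2.443
df = n₁ + n₂ − 2 = 65
Two-sided p-value ≈ 0.0173
Since p ≈ 0.0173 < α = 0.05, reject H0; the evidence is statistically significant.

-2.443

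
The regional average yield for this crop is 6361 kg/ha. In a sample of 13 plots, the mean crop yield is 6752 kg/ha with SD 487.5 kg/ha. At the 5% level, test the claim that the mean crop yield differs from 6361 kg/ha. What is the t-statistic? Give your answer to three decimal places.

H0: μ = 6361; H1: μ ≠ 6361 (one-sample t-test, two-sided).
t = (x̄ − μ₀)/(s/√n) = (6752 − 6361)/(487.5/√13) = 2.892
df = n − 1 = 12
Two-sided p-value ≈ 0.0135
Since p ≈ 0.0135 < α = 0.05, reject H0; the data support H1.

2.892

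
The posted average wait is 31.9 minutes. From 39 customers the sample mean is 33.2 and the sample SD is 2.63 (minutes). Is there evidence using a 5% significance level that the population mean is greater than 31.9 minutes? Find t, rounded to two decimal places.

H0: μ = 31.9; H1: μ > 31.9 (one-sample t-test, right-tailed).
t = (x̄ − μ₀)/(s/√n) = (33.2 − 31.9)/(2.63/√39) = 3.09
df = n − 1 = 38
p-value = P(T ≥ 3.09) ≈ 0.0019
Since p ≈ 0.0019 < α = 0.05, reject H0; the data support H1.

3.09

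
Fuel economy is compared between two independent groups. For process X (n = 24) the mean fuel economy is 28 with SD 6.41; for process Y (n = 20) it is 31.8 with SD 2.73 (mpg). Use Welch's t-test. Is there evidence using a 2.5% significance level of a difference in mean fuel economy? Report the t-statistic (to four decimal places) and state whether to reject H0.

Let group 1 = process X, group 2 = process Y. H0: μ_1 = μ_2; H1: μ_1 ≠ μ_2 (Welch's two-sample t-test, two-sided).
t = (x̄_1 − x̄_2)/√(s_1²/n_1 + s_2²/n_2) = (28 − 31.8)/√(6.41²/24 + 2.73²/20) = -2.6319
Welch–Satterthwaite df ≈ 32.25
Two-sided p-value ≈ 0.013
Since p ≈ 0.013 < α = 0.025, reject H0; the data support H1.

t = -2.6319; reject H0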